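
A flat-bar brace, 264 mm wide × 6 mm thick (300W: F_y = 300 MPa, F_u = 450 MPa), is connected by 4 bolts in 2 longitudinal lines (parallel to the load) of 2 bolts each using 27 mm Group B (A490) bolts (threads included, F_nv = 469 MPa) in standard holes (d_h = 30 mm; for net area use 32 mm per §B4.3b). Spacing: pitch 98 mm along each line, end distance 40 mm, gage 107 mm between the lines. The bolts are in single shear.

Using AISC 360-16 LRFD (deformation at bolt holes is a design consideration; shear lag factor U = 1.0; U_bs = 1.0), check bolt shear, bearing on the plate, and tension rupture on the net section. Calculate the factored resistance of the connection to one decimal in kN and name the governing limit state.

Bolt shear: A_b = π(27)²/4 = 572.56 mm². φR_n = 0.75 × 469 × 572.56 × 4 × 1 = 805.6 kN.
Bearing (6 mm plate, F_u = 450 MPa): end bolts L_c = 40 − 30/2 = 25, R_n = min(1.2×25×6×450, 2.4×27×6×450) = 81 kN/bolt; interior L_c = 98 − 30 = 68, R_n = 174.96 kN/bolt. φR_n = 0.75 × (2×81 + 2×174.96) = 383.9 kN.
Tension rupture (net): A_n = (264 − 2×32)×6 = 1200 mm² (U = 1.0, A_e = A_n). φR_n = 0.75 × 450 × 1200 = 405.0 kN.
Governing: min(805.6, 383.9, 405.0) = 383.9 kN → bearing.

383.9 kN (bearing governs)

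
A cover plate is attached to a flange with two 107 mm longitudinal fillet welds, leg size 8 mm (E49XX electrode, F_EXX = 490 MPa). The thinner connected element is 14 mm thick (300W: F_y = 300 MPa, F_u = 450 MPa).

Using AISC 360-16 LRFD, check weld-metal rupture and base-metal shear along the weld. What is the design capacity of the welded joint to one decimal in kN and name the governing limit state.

Weld metal: throat = 0.707×8 = 5.656 mm, L = 2×107 = 214 mm. φR_n = 0.75 × 0.6 × 490 × 5.656 × 214 = 266.9 kN.
Base metal shear (14 mm plate): yield φR_n = 1.0×0.6×300×14×214 = 539.3 kN; rupture φR_n = 0.75×0.6×450×14×214 = 606.7 kN; take 539.3 kN (yield).
Governing: min(266.9, 539.3) = 266.9 kN → weld metal.

266.9 kN (weld metal governs)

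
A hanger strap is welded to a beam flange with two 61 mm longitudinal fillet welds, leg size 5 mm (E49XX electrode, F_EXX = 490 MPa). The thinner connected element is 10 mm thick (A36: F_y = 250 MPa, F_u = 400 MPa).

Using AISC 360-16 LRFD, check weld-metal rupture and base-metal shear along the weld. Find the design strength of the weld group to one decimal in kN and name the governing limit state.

Weld metal: throat = 0.707×5 = 3.535 mm, L = 2×61 = 122 mm. φR_n = 0.75 × 0.6 × 490 × 3.535 × 122 = 95.1 kN.
Base metal shear (10 mm plate): yield φR_n = 1.0×0.6×250×10×122 = 183.0 kN; rupture φR_n = 0.75×0.6×400×10×122 = 219.6 kN; take 183.0 kN (yield).
Governing: min(95.1, 183.0) = 95.1 kN → weld metal.

95.1 kN (weld metal governs)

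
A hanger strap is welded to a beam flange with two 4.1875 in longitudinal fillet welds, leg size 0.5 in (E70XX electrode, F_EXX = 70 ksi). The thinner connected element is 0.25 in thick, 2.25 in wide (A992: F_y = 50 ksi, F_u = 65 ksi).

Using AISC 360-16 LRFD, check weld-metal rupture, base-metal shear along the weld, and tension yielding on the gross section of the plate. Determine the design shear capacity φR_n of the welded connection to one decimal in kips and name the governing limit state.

Weld metal: throat = 0.707×0.5 = 0.3535 in, L = 2×4.1875 = 8.375 in. φR_n = 0.75 × 0.6 × 70 × 0.3535 × 8.375 = 93.3 kips.
Base metal shear (0.25 in plate): yield φR_n = 1.0×0.6×50×0.25×8.375 = 62.8 kips; rupture φR_n = 0.75×0.6×65×0.25×8.375 = 61.2 kips; take 61.2 kips (rupture).
Tension yield (gross): A_g = 2.25×0.25 = 0.5625 in². φR_n = 0.90 × 50 × 0.5625 = 25.3 kips.
Governing: min(93.3, 61.2, 25.3) = 25.3 kips → gross-section yield.

25.3 kips (gross-section yield governs)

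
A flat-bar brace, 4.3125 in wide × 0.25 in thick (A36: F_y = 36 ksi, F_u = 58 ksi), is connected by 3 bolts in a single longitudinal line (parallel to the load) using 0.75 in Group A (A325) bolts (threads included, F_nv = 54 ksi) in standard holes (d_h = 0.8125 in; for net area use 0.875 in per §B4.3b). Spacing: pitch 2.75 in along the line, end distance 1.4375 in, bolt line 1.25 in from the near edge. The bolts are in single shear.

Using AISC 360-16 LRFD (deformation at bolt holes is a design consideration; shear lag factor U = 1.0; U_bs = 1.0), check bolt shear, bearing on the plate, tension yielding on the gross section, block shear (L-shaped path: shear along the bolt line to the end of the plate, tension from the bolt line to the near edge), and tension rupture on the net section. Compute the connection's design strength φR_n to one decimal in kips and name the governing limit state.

Bolt shear: A_b = π(0.75)²/4 = 0.44179 in². φR_n = 0.75 × 54 × 0.44179 × 3 × 1 = 53.7 kips.
Bearing (0.25 in plate, F_u = 58 ksi): end bolts L_c = 1.4375 − 0.8125/2 = 1.03125, R_n = min(1.2×1.03125×0.25×58, 2.4×0.75×0.25×58) = 17.944 kips/bolt; interior L_c = 2.75 − 0.8125 = 1.9375, R_n = 26.1 kips/bolt. φR_n = 0.75 × (1×17.944 + 2×26.1) = 52.6 kips.
Tension yield (gross): A_g = 4.3125×0.25 = 1.0781 in². φR_n = 0.90 × 36 × 1.0781 = 34.9 kips.
Block shear: shear path 1×[1.4375+2×2.75] = 1×6.9375 in, A_gv = 1.7344, A_nv = 1×(6.9375 − 2.5×0.875)×0.25 = 1.1875 in²; tension to near edge: (1.25 − 0.5×0.875)×0.25 = 0.20313 in². R_n = min(0.6×58×1.1875, 0.6×36×1.7344) + 1.0×58×0.20313 = min(41.325, 37.463) + 11.782 = 49.245 kips. φR_n = 0.75 × 49.245 = 36.9 kips.
Tension rupture (net): A_n = (4.3125 − 1×0.875)×0.25 = 0.85938 in² (U = 1.0, A_e = A_n). φR_n = 0.75 × 58 × 0.85938 = 37.4 kips.
Governing: min(53.7, 52.6, 34.9, 36.9, 37.4) = 34.9 kips → gross-section yield.

34.9 kips (gross-section yield governs)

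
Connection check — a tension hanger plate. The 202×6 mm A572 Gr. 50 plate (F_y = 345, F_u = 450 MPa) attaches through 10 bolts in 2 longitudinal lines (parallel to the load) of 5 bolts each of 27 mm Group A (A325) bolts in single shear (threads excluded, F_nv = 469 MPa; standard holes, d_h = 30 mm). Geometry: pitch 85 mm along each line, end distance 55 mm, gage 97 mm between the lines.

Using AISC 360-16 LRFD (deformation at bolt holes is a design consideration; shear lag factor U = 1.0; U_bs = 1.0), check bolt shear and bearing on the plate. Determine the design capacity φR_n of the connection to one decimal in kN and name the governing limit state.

Bolt shear: A_b = π(27)²/4 = 572.56 mm². φR_n = 0.75 × 469 × 572.56 × 10 × 1 = 2014.0 kN.
Bearing (6 mm plate, F_u = 450 MPa): end bolts L_c = 55 − 30/2 = 40, R_n = min(1.2×40×6×450, 2.4×27×6×450) = 129.6 kN/bolt; interior L_c = 85 − 30 = 55, R_n = 174.96 kN/bolt. φR_n = 0.75 × (2×129.6 + 8×174.96) = 1244.2 kN.
Governing: min(2014.0, 1244.2) = 1244.2 kN → bearing.

1244.2 kN (bearing governs)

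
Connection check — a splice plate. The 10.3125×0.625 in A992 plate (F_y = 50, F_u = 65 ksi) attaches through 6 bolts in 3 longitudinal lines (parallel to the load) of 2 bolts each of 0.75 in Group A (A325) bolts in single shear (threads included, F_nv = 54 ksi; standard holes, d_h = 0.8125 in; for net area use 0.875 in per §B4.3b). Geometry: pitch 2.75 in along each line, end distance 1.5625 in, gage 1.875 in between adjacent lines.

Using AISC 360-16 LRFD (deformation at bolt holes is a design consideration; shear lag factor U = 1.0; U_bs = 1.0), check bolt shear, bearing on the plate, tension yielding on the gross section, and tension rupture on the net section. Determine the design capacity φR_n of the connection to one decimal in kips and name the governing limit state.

Bolt shear: A_b = π(0.75)²/4 = 0.44179 in². φR_n = 0.75 × 54 × 0.44179 × 6 × 1 = 107.4 kips.
Bearing (0.625 in plate, F_u = 65 ksi): end bolts L_c = 1.5625 − 0.8125/2 = 1.15625, R_n = min(1.2×1.15625×0.625×65, 2.4×0.75×0.625×65) = 56.367 kips/bolt; interior L_c = 2.75 − 0.8125 = 1.9375, R_n = 73.125 kips/bolt. φR_n = 0.75 × (3×56.367 + 3×73.125) = 291.4 kips.
Tension yield (gross): A_g = 10.3125×0.625 = 6.4453 in². φR_n = 0.90 × 50 × 6.4453 = 290.0 kips.
Tension rupture (net): A_n = (10.3125 − 3×0.875)×0.625 = 4.8047 in² (U = 1.0, A_e = A_n). φR_n = 0.75 × 65 × 4.8047 = 234.2 kips.
Governing: min(107.4, 291.4, 290.0, 234.2) = 107.4 kips → bolt shear.

107.4 kips (bolt shear governs)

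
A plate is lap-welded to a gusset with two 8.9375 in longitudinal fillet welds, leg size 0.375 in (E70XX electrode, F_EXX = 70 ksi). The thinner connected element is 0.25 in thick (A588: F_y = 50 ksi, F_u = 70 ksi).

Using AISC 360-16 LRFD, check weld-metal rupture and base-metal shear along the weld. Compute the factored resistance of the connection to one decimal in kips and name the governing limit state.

134.1 kips (base-metal shear governs)

Weld metal: throat = 0.707×0.375 = 0.26513 in, L = 2×8.9375 = 17.875 in. φR_n = 0.75 × 0.6 × 70 × 0.26513 × 17.875 = 149.3 kips.
Base metal shear (0.25 in plate): yield φR_n = 1.0×0.6×50×0.25×17.875 = 134.1 kips; rupture φR_n = 0.75×0.6×70×0.25×17.875 = 140.8 kips; take 134.1 kips (yield).
Governing: min(149.3, 134.1) = 134.1 kips → base-metal shear.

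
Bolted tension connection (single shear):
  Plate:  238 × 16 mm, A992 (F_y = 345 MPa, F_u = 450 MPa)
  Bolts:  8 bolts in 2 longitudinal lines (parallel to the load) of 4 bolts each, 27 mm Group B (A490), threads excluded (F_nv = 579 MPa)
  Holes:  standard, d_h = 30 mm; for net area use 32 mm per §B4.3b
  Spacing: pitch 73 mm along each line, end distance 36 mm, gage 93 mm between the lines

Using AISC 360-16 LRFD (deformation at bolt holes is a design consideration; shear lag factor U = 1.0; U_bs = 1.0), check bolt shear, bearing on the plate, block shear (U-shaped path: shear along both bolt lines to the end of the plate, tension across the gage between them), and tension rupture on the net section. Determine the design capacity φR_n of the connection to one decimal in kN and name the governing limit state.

939.6 kN (net-section rupture governs)

Bolt shear: A_b = π(27)²/4 = 572.56 mm². φR_n = 0.75 × 579 × 572.56 × 8 × 1 = 1989.1 kN.
Bearing (16 mm plate, F_u = 450 MPa): end bolts L_c = 36 − 30/2 = 21, R_n = min(1.2×21×16×450, 2.4×27×16×450) = 181.44 kN/bolt; interior L_c = 73 − 30 = 43, R_n = 371.52 kN/bolt. φR_n = 0.75 × (2×181.44 + 6×371.52) = 1944.0 kN.
Block shear: shear path 2×[36+3×73] = 2×255 mm, A_gv = 8160, A_nv = 2×(255 − 3.5×32)×16 = 4576 mm²; tension across gage: (93 − 1×32)×16 = 976 mm². R_n = min(0.6×450×4576, 0.6×345×8160) + 1.0×450×976 = min(1235.5, 1689.1) + 439.2 = 1674.7 kN. φR_n = 0.75 × 1674.7 = 1256.0 kN.
Tension rupture (net): A_n = (238 − 2×32)×16 = 2784 mm² (U = 1.0, A_e = A_n). φR_n = 0.75 × 450 × 2784 = 939.6 kN.
Governing: min(1989.1, 1944.0, 1256.0, 939.6) = 939.6 kN → net-section rupture.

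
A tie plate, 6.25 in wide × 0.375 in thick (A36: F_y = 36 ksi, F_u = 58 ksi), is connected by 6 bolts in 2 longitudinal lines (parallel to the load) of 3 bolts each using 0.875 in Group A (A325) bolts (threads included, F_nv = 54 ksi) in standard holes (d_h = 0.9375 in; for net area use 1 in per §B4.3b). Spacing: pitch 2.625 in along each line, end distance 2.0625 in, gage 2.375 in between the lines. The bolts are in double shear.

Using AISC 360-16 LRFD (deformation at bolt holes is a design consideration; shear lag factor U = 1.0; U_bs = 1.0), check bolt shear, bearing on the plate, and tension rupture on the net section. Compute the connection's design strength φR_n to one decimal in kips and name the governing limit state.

69.3 kips (net-section rupture governs)

Bolt shear: A_b = π(0.875)²/4 = 0.60132 in². φR_n = 0.75 × 54 × 0.60132 × 6 × 2 = 292.2 kips.
Bearing (0.375 in plate, F_u = 58 ksi): end bolts L_c = 2.0625 − 0.9375/2 = 1.59375, R_n = min(1.2×1.59375×0.375×58, 2.4×0.875×0.375×58) = 41.597 kips/bolt; interior L_c = 2.625 − 0.9375 = 1.6875, R_n = 44.044 kips/bolt. φR_n = 0.75 × (2×41.597 + 4×44.044) = 194.5 kips.
Tension rupture (net): A_n = (6.25 − 2×1)×0.375 = 1.5938 in² (U = 1.0, A_e = A_n). φR_n = 0.75 × 58 × 1.5938 = 69.3 kips.
Governing: min(292.2, 194.5, 69.3) = 69.3 kips → net-section rupture.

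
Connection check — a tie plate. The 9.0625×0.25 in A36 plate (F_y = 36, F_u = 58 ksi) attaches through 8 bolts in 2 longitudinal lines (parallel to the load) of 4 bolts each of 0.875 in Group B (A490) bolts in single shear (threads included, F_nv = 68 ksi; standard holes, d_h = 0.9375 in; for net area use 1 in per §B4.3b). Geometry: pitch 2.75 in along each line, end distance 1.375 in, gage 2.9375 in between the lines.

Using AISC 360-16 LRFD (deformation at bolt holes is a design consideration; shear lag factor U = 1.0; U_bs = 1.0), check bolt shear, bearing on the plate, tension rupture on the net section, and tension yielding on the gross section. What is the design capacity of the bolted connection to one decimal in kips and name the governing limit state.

73.4 kips (gross-section yield governs)

Bolt shear: A_b = π(0.875)²/4 = 0.60132 in². φR_n = 0.75 × 68 × 0.60132 × 8 × 1 = 245.3 kips.
Bearing (0.25 in plate, F_u = 58 ksi): end bolts L_c = 1.375 − 0.9375/2 = 0.90625, R_n = min(1.2×0.90625×0.25×58, 2.4×0.875×0.25×58) = 15.769 kips/bolt; interior L_c = 2.75 − 0.9375 = 1.8125, R_n = 30.45 kips/bolt. φR_n = 0.75 × (2×15.769 + 6×30.45) = 160.7 kips.
Tension rupture (net): A_n = (9.0625 − 2×1)×0.25 = 1.7656 in² (U = 1.0, A_e = A_n). φR_n = 0.75 × 58 × 1.7656 = 76.8 kips.
Tension yield (gross): A_g = 9.0625×0.25 = 2.2656 in². φR_n = 0.90 × 36 × 2.2656 = 73.4 kips.
Governing: min(245.3, 160.7, 76.8, 73.4) = 73.4 kips → gross-section yield.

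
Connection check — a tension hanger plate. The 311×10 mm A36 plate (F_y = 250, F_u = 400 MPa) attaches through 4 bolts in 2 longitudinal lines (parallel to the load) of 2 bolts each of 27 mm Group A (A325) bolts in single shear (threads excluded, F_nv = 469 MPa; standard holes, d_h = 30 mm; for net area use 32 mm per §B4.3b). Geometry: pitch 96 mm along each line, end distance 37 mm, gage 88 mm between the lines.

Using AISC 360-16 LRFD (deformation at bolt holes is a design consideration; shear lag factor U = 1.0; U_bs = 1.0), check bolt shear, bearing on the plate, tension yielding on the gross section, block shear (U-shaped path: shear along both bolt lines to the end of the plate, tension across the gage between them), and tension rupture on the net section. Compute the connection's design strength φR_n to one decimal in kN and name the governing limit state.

467.3 kN (block shear governs)

Bolt shear: A_b = π(27)²/4 = 572.56 mm². φR_n = 0.75 × 469 × 572.56 × 4 × 1 = 805.6 kN.
Bearing (10 mm plate, F_u = 400 MPa): end bolts L_c = 37 − 30/2 = 22, R_n = min(1.2×22×10×400, 2.4×27×10×400) = 105.6 kN/bolt; interior L_c = 96 − 30 = 66, R_n = 259.2 kN/bolt. φR_n = 0.75 × (2×105.6 + 2×259.2) = 547.2 kN.
Tension yield (gross): A_g = 311×10 = 3110 mm². φR_n = 0.90 × 250 × 3110 = 699.8 kN.
Block shear: shear path 2×[37+1×96] = 2×133 mm, A_gv = 2660, A_nv = 2×(133 − 1.5×32)×10 = 1700 mm²; tension across gage: (88 − 1×32)×10 = 560 mm². R_n = min(0.6×400×1700, 0.6×250×2660) + 1.0×400×560 = min(408, 399) + 224 = 623 kN. φR_n = 0.75 × 623 = 467.3 kN.
Tension rupture (net): A_n = (311 − 2×32)×10 = 2470 mm² (U = 1.0, A_e = A_n). φR_n = 0.75 × 400 × 2470 = 741.0 kN.
Governing: min(805.6, 547.2, 699.8, 467.3, 741.0) = 467.3 kN → block shear.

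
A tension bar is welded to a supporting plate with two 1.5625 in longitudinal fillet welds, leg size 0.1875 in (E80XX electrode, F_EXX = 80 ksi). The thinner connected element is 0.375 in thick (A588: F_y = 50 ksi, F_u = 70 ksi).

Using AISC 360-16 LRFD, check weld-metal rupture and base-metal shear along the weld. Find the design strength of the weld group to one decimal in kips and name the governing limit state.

14.9 kips (weld metal governs)

Weld metal: throat = 0.707×0.1875 = 0.13256 in, L = 2×1.5625 = 3.125 in. φR_n = 0.75 × 0.6 × 80 × 0.13256 × 3.125 = 14.9 kips.
Base metal shear (0.375 in plate): yield φR_n = 1.0×0.6×50×0.375×3.125 = 35.2 kips; rupture φR_n = 0.75×0.6×70×0.375×3.125 = 36.9 kips; take 35.2 kips (yield).
Governing: min(14.9, 35.2) = 14.9 kips → weld metal.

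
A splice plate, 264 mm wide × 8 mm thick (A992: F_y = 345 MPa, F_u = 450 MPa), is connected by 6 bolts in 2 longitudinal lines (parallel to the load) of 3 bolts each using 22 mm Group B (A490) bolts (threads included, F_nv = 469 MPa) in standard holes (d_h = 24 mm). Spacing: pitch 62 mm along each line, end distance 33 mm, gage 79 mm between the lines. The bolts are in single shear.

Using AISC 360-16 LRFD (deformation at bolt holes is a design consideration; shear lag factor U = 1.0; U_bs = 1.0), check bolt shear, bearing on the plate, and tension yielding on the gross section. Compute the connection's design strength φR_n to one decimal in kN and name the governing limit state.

628.6 kN (bearing governs)

Bolt shear: A_b = π(22)²/4 = 380.13 mm². φR_n = 0.75 × 469 × 380.13 × 6 × 1 = 802.3 kN.
Bearing (8 mm plate, F_u = 450 MPa): end bolts L_c = 33 − 24/2 = 21, R_n = min(1.2×21×8×450, 2.4×22×8×450) = 90.72 kN/bolt; interior L_c = 62 − 24 = 38, R_n = 164.16 kN/bolt. φR_n = 0.75 × (2×90.72 + 4×164.16) = 628.6 kN.
Tension yield (gross): A_g = 264×8 = 2112 mm². φR_n = 0.90 × 345 × 2112 = 655.8 kN.
Governing: min(802.3, 628.6, 655.8) = 628.6 kN → bearing.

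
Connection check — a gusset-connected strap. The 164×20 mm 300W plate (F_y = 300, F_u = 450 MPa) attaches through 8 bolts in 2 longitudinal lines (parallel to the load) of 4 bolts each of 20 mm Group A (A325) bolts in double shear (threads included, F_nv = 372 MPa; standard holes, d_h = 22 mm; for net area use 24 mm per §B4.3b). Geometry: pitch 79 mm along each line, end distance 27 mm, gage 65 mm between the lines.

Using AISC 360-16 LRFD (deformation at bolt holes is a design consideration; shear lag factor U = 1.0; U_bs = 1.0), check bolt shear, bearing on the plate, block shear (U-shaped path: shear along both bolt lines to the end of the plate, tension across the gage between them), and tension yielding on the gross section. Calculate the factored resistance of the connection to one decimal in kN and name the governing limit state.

885.6 kN (gross-section yield governs)

Bolt shear: A_b = π(20)²/4 = 314.16 mm². φR_n = 0.75 × 372 × 314.16 × 8 × 2 = 1402.4 kN.
Bearing (20 mm plate, F_u = 450 MPa): end bolts L_c = 27 − 22/2 = 16, R_n = min(1.2×16×20×450, 2.4×20×20×450) = 172.8 kN/bolt; interior L_c = 79 − 22 = 57, R_n = 432 kN/bolt. φR_n = 0.75 × (2×172.8 + 6×432) = 2203.2 kN.
Block shear: shear path 2×[27+3×79] = 2×264 mm, A_gv = 10560, A_nv = 2×(264 − 3.5×24)×20 = 7200 mm²; tension across gage: (65 − 1×24)×20 = 820 mm². R_n = min(0.6×450×7200, 0.6×300×10560) + 1.0×450×820 = min(1944, 1900.8) + 369 = 2269.8 kN. φR_n = 0.75 × 2269.8 = 1702.4 kN.
Tension yield (gross): A_g = 164×20 = 3280 mm². φR_n = 0.90 × 300 × 3280 = 885.6 kN.
Governing: min(1402.4, 2203.2, 1702.4, 885.6) = 885.6 kN → gross-section yield.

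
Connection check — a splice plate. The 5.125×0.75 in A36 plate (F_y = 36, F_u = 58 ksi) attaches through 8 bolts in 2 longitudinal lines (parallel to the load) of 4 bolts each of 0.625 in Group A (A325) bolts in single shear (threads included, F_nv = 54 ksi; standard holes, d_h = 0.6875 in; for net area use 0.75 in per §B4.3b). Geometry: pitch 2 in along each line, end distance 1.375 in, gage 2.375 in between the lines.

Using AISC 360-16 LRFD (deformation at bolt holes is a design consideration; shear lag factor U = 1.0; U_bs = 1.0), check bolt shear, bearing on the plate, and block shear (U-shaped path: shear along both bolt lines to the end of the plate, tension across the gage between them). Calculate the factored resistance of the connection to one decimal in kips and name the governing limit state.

Bolt shear: A_b = π(0.625)²/4 = 0.3068 in². φR_n = 0.75 × 54 × 0.3068 × 8 × 1 = 99.4 kips.
Bearing (0.75 in plate, F_u = 58 ksi): end bolts L_c = 1.375 − 0.6875/2 = 1.03125, R_n = min(1.2×1.03125×0.75×58, 2.4×0.625×0.75×58) = 53.831 kips/bolt; interior L_c = 2 − 0.6875 = 1.3125, R_n = 65.25 kips/bolt. φR_n = 0.75 × (2×53.831 + 6×65.25) = 374.4 kips.
Block shear: shear path 2×[1.375+3×2] = 2×7.375 in, A_gv = 11.063, A_nv = 2×(7.375 − 3.5×0.75)×0.75 = 7.125 in²; tension across gage: (2.375 − 1×0.75)×0.75 = 1.2188 in². R_n = min(0.6×58×7.125, 0.6×36×11.063) + 1.0×58×1.2188 = min(247.95, 238.96) + 70.69 = 309.65 kips. φR_n = 0.75 × 309.65 = 232.2 kips.
Governing: min(99.4, 374.4, 232.2) = 99.4 kips → bolt shear.

99.4 kips (bolt shear governs)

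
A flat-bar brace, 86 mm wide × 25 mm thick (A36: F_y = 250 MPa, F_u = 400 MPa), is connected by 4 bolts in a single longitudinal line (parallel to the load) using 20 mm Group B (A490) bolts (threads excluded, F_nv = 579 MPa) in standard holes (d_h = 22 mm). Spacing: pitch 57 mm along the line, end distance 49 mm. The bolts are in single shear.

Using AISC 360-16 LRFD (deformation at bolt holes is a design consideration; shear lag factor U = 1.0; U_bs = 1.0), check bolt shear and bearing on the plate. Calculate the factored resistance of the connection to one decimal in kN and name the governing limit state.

Bolt shear: A_b = π(20)²/4 = 314.16 mm². φR_n = 0.75 × 579 × 314.16 × 4 × 1 = 545.7 kN.
Bearing (25 mm plate, F_u = 400 MPa): end bolts L_c = 49 − 22/2 = 38, R_n = min(1.2×38×25×400, 2.4×20×25×400) = 456 kN/bolt; interior L_c = 57 − 22 = 35, R_n = 420 kN/bolt. φR_n = 0.75 × (1×456 + 3×420) = 1287.0 kN.
Governing: min(545.7, 1287.0) = 545.7 kN → bolt shear.

545.7 kN (bolt shear governs)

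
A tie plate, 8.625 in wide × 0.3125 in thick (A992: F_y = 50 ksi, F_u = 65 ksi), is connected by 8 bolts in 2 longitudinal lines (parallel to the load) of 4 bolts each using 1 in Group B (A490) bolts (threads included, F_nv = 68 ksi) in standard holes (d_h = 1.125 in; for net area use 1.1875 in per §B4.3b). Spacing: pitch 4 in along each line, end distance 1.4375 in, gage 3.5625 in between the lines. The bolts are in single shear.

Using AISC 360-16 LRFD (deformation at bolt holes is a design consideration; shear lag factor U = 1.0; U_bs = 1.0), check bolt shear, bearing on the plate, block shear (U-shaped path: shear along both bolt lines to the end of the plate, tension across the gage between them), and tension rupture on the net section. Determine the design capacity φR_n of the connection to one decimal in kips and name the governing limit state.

Bolt shear: A_b = π(1)²/4 = 0.7854 in². φR_n = 0.75 × 68 × 0.7854 × 8 × 1 = 320.4 kips.
Bearing (0.3125 in plate, F_u = 65 ksi): end bolts L_c = 1.4375 − 1.125/2 = 0.875, R_n = min(1.2×0.875×0.3125×65, 2.4×1×0.3125×65) = 21.328 kips/bolt; interior L_c = 4 − 1.125 = 2.875, R_n = 48.75 kips/bolt. φR_n = 0.75 × (2×21.328 + 6×48.75) = 251.4 kips.
Block shear: shear path 2×[1.4375+3×4] = 2×13.4375 in, A_gv = 8.3984, A_nv = 2×(13.4375 − 3.5×1.1875)×0.3125 = 5.8008 in²; tension across gage: (3.5625 − 1×1.1875)×0.3125 = 0.74219 in². R_n = min(0.6×65×5.8008, 0.6×50×8.3984) + 1.0×65×0.74219 = min(226.23, 251.95) + 48.242 = 274.47 kips. φR_n = 0.75 × 274.47 = 205.9 kips.
Tension rupture (net): A_n = (8.625 − 2×1.1875)×0.3125 = 1.9531 in² (U = 1.0, A_e = A_n). φR_n = 0.75 × 65 × 1.9531 = 95.2 kips.
Governing: min(320.4, 251.4, 205.9, 95.2) = 95.2 kips → net-section rupture.

95.2 kips (net-section rupture governs)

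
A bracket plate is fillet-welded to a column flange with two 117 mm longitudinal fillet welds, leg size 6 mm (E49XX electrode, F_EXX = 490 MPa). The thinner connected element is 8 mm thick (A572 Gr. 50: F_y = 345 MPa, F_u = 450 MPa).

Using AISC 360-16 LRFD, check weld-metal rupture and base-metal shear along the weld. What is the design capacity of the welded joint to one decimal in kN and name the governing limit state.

218.9 kN (weld metal governs)

Weld metal: throat = 0.707×6 = 4.242 mm, L = 2×117 = 234 mm. φR_n = 0.75 × 0.6 × 490 × 4.242 × 234 = 218.9 kN.
Base metal shear (8 mm plate): yield φR_n = 1.0×0.6×345×8×234 = 387.5 kN; rupture φR_n = 0.75×0.6×450×8×234 = 379.1 kN; take 379.1 kN (rupture).
Governing: min(218.9, 379.1) = 218.9 kN → weld metal.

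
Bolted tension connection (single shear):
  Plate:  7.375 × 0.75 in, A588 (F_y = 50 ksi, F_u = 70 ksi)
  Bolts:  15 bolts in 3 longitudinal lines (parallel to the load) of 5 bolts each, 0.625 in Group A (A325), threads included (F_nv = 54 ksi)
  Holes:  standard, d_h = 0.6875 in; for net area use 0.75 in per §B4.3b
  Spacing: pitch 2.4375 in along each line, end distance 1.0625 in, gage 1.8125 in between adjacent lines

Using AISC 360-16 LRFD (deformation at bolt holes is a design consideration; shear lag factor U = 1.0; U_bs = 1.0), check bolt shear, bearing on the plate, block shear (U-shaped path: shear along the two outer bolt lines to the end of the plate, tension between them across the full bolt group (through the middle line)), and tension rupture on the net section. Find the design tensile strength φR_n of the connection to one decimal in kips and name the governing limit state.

186.4 kips (bolt shear governs)

Bolt shear: A_b = π(0.625)²/4 = 0.3068 in². φR_n = 0.75 × 54 × 0.3068 × 15 × 1 = 186.4 kips.
Bearing (0.75 in plate, F_u = 70 ksi): end bolts L_c = 1.0625 − 0.6875/2 = 0.71875, R_n = min(1.2×0.71875×0.75×70, 2.4×0.625×0.75×70) = 45.281 kips/bolt; interior L_c = 2.4375 − 0.6875 = 1.75, R_n = 78.75 kips/bolt. φR_n = 0.75 × (3×45.281 + 12×78.75) = 810.6 kips.
Block shear: shear path 2×[1.0625+4×2.4375] = 2×10.8125 in, A_gv = 16.219, A_nv = 2×(10.8125 − 4.5×0.75)×0.75 = 11.156 in²; tension across gage: (3.625 − 2×0.75)×0.75 = 1.5938 in². R_n = min(0.6×70×11.156, 0.6×50×16.219) + 1.0×70×1.5938 = min(468.55, 486.57) + 111.57 = 580.12 kips. φR_n = 0.75 × 580.12 = 435.1 kips.
Tension rupture (net): A_n = (7.375 − 3×0.75)×0.75 = 3.8438 in² (U = 1.0, A_e = A_n). φR_n = 0.75 × 70 × 3.8438 = 201.8 kips.
Governing: min(186.4, 810.6, 435.1, 201.8) = 186.4 kips → bolt shear.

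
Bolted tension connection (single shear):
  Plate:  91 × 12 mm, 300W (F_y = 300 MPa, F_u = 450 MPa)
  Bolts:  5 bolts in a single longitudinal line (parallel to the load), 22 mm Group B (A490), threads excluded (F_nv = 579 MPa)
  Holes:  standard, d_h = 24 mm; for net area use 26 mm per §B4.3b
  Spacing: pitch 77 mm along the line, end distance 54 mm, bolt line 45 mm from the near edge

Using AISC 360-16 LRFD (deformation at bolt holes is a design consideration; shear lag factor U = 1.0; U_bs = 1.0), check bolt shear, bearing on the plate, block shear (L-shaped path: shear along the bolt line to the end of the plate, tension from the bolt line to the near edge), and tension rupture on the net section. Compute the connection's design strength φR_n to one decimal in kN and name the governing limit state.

263.3 kN (net-section rupture governs)

Bolt shear: A_b = π(22)²/4 = 380.13 mm². φR_n = 0.75 × 579 × 380.13 × 5 × 1 = 825.4 kN.
Bearing (12 mm plate, F_u = 450 MPa): end bolts L_c = 54 − 24/2 = 42, R_n = min(1.2×42×12×450, 2.4×22×12×450) = 272.16 kN/bolt; interior L_c = 77 − 24 = 53, R_n = 285.12 kN/bolt. φR_n = 0.75 × (1×272.16 + 4×285.12) = 1059.5 kN.
Block shear: shear path 1×[54+4×77] = 1×362 mm, A_gv = 4344, A_nv = 1×(362 − 4.5×26)×12 = 2940 mm²; tension to near edge: (45 − 0.5×26)×12 = 384 mm². R_n = min(0.6×450×2940, 0.6×300×4344) + 1.0×450×384 = min(793.8, 781.92) + 172.8 = 954.72 kN. φR_n = 0.75 × 954.72 = 716.0 kN.
Tension rupture (net): A_n = (91 − 1×26)×12 = 780 mm² (U = 1.0, A_e = A_n). φR_n = 0.75 × 450 × 780 = 263.3 kN.
Governing: min(825.4, 1059.5, 716.0, 263.3) = 263.3 kN → net-section rupture.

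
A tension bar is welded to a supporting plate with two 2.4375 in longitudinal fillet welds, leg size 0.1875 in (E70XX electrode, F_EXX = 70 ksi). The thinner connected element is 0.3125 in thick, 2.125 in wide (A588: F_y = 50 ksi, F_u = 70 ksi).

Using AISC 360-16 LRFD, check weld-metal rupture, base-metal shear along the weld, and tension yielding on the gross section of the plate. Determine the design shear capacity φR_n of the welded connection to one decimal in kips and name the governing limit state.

Weld metal: throat = 0.707×0.1875 = 0.13256 in, L = 2×2.4375 = 4.875 in. φR_n = 0.75 × 0.6 × 70 × 0.13256 × 4.875 = 20.4 kips.
Base metal shear (0.3125 in plate): yield φR_n = 1.0×0.6×50×0.3125×4.875 = 45.7 kips; rupture φR_n = 0.75×0.6×70×0.3125×4.875 = 48.0 kips; take 45.7 kips (yield).
Tension yield (gross): A_g = 2.125×0.3125 = 0.66406 in². φR_n = 0.90 × 50 × 0.66406 = 29.9 kips.
Governing: min(20.4, 45.7, 29.9) = 20.4 kips → weld metal.

20.4 kips (weld metal governs)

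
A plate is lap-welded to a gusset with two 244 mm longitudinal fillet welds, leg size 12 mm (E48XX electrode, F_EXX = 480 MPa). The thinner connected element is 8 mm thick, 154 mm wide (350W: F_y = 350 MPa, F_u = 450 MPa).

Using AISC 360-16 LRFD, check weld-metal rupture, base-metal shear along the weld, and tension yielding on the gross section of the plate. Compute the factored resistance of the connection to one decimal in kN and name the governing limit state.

388.1 kN (gross-section yield governs)

Weld metal: throat = 0.707×12 = 8.484 mm, L = 2×244 = 488 mm. φR_n = 0.75 × 0.6 × 480 × 8.484 × 488 = 894.3 kN.
Base metal shear (8 mm plate): yield φR_n = 1.0×0.6×350×8×488 = 819.8 kN; rupture φR_n = 0.75×0.6×450×8×488 = 790.6 kN; take 790.6 kN (rupture).
Tension yield (gross): A_g = 154×8 = 1232 mm². φR_n = 0.90 × 350 × 1232 = 388.1 kN.
Governing: min(894.3, 790.6, 388.1) = 388.1 kN → gross-section yield.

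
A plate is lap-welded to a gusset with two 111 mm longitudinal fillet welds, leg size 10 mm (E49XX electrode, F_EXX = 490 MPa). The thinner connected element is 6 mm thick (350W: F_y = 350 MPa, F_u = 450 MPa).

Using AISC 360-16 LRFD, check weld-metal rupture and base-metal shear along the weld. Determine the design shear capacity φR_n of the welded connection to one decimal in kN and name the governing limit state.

269.7 kN (base-metal shear governs)

Weld metal: throat = 0.707×10 = 7.07 mm, L = 2×111 = 222 mm. φR_n = 0.75 × 0.6 × 490 × 7.07 × 222 = 346.1 kN.
Base metal shear (6 mm plate): yield φR_n = 1.0×0.6×350×6×222 = 279.7 kN; rupture φR_n = 0.75×0.6×450×6×222 = 269.7 kN; take 269.7 kN (rupture).
Governing: min(346.1, 269.7) = 269.7 kN → base-metal shear.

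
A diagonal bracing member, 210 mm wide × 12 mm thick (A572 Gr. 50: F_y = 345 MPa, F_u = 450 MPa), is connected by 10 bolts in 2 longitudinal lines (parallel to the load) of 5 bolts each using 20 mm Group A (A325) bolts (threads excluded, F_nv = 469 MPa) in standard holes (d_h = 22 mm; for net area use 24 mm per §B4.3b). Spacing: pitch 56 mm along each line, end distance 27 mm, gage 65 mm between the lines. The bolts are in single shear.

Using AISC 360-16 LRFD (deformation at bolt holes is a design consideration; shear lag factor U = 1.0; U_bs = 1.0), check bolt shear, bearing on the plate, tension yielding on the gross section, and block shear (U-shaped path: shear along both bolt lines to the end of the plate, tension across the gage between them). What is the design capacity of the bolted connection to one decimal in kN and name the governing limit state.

Bolt shear: A_b = π(20)²/4 = 314.16 mm². φR_n = 0.75 × 469 × 314.16 × 10 × 1 = 1105.1 kN.
Bearing (12 mm plate, F_u = 450 MPa): end bolts L_c = 27 − 22/2 = 16, R_n = min(1.2×16×12×450, 2.4×20×12×450) = 103.68 kN/bolt; interior L_c = 56 − 22 = 34, R_n = 220.32 kN/bolt. φR_n = 0.75 × (2×103.68 + 8×220.32) = 1477.4 kN.
Tension yield (gross): A_g = 210×12 = 2520 mm². φR_n = 0.90 × 345 × 2520 = 782.5 kN.
Block shear: shear path 2×[27+4×56] = 2×251 mm, A_gv = 6024, A_nv = 2×(251 − 4.5×24)×12 = 3432 mm²; tension across gage: (65 − 1×24)×12 = 492 mm². R_n = min(0.6×450×3432, 0.6×345×6024) + 1.0×450×492 = min(926.64, 1247) + 221.4 = 1148 kN. φR_n = 0.75 × 1148 = 861.0 kN.
Governing: min(1105.1, 1477.4, 782.5, 861.0) = 782.5 kN → gross-section yield.

782.5 kN (gross-section yield governs)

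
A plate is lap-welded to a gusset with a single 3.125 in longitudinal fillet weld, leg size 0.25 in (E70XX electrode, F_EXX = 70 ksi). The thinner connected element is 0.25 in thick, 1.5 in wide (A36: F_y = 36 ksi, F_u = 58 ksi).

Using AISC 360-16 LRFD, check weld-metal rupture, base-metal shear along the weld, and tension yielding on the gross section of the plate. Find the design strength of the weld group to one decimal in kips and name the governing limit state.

12.2 kips (gross-section yield governs)

Weld metal: throat = 0.707×0.25 = 0.17675 in, L = 3.125 in. φR_n = 0.75 × 0.6 × 70 × 0.17675 × 3.125 = 17.4 kips.
Base metal shear (0.25 in plate): yield φR_n = 1.0×0.6×36×0.25×3.125 = 16.9 kips; rupture φR_n = 0.75×0.6×58×0.25×3.125 = 20.4 kips; take 16.9 kips (yield).
Tension yield (gross): A_g = 1.5×0.25 = 0.375 in². φR_n = 0.90 × 36 × 0.375 = 12.2 kips.
Governing: min(17.4, 16.9, 12.2) = 12.2 kips → gross-section yield.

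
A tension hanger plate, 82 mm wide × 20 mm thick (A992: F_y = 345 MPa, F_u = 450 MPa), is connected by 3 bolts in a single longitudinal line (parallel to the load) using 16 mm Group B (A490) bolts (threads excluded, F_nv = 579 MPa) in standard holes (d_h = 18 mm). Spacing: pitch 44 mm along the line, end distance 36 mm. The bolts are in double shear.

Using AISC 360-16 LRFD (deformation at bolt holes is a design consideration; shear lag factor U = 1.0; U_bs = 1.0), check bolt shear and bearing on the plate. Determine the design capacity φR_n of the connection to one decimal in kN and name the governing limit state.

Bolt shear: A_b = π(16)²/4 = 201.06 mm². φR_n = 0.75 × 579 × 201.06 × 3 × 2 = 523.9 kN.
Bearing (20 mm plate, F_u = 450 MPa): end bolts L_c = 36 − 18/2 = 27, R_n = min(1.2×27×20×450, 2.4×16×20×450) = 291.6 kN/bolt; interior L_c = 44 − 18 = 26, R_n = 280.8 kN/bolt. φR_n = 0.75 × (1×291.6 + 2×280.8) = 639.9 kN.
Governing: min(523.9, 639.9) = 523.9 kN → bolt shear.

523.9 kN (bolt shear governs)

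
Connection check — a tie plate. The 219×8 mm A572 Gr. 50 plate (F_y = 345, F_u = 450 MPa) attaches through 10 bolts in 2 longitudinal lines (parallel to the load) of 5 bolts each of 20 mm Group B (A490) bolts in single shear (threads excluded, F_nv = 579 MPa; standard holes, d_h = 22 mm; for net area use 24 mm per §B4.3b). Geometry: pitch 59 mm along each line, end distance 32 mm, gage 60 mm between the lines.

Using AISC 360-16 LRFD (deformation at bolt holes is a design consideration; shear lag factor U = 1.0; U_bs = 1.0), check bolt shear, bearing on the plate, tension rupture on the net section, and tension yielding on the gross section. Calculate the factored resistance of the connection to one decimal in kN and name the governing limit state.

Bolt shear: A_b = π(20)²/4 = 314.16 mm². φR_n = 0.75 × 579 × 314.16 × 10 × 1 = 1364.2 kN.
Bearing (8 mm plate, F_u = 450 MPa): end bolts L_c = 32 − 22/2 = 21, R_n = min(1.2×21×8×450, 2.4×20×8×450) = 90.72 kN/bolt; interior L_c = 59 − 22 = 37, R_n = 159.84 kN/bolt. φR_n = 0.75 × (2×90.72 + 8×159.84) = 1095.1 kN.
Tension rupture (net): A_n = (219 − 2×24)×8 = 1368 mm² (U = 1.0, A_e = A_n). φR_n = 0.75 × 450 × 1368 = 461.7 kN.
Tension yield (gross): A_g = 219×8 = 1752 mm². φR_n = 0.90 × 345 × 1752 = 544.0 kN.
Governing: min(1364.2, 1095.1, 461.7, 544.0) = 461.7 kN → net-section rupture.

461.7 kN (net-section rupture governs)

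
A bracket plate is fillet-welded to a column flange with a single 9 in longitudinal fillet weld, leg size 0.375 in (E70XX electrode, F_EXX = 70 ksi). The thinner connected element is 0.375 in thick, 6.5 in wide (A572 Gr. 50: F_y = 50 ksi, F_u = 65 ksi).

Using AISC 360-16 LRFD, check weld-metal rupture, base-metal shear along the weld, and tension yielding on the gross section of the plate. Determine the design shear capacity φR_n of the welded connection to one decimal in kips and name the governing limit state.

Weld metal: throat = 0.707×0.375 = 0.26513 in, L = 9 in. φR_n = 0.75 × 0.6 × 70 × 0.26513 × 9 = 75.2 kips.
Base metal shear (0.375 in plate): yield φR_n = 1.0×0.6×50×0.375×9 = 101.3 kips; rupture φR_n = 0.75×0.6×65×0.375×9 = 98.7 kips; take 98.7 kips (rupture).
Tension yield (gross): A_g = 6.5×0.375 = 2.4375 in². φR_n = 0.90 × 50 × 2.4375 = 109.7 kips.
Governing: min(75.2, 98.7, 109.7) = 75.2 kips → weld metal.

75.2 kips (weld metal governs)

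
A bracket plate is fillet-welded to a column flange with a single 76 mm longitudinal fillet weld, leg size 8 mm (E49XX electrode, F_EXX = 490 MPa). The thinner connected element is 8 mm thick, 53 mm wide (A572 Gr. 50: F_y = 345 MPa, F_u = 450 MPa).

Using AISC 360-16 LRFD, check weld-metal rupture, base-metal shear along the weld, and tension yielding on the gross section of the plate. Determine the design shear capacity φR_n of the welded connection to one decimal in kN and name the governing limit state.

94.8 kN (weld metal governs)

Weld metal: throat = 0.707×8 = 5.656 mm, L = 76 mm. φR_n = 0.75 × 0.6 × 490 × 5.656 × 76 = 94.8 kN.
Base metal shear (8 mm plate): yield φR_n = 1.0×0.6×345×8×76 = 125.9 kN; rupture φR_n = 0.75×0.6×450×8×76 = 123.1 kN; take 123.1 kN (rupture).
Tension yield (gross): A_g = 53×8 = 424 mm². φR_n = 0.90 × 345 × 424 = 131.7 kN.
Governing: min(94.8, 123.1, 131.7) = 94.8 kN → weld metal.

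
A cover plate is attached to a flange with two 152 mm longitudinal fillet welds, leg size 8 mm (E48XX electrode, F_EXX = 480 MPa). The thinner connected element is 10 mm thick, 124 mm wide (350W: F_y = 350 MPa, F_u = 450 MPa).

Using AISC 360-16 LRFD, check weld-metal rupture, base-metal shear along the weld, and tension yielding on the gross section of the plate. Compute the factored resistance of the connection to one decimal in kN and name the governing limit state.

Weld metal: throat = 0.707×8 = 5.656 mm, L = 2×152 = 304 mm. φR_n = 0.75 × 0.6 × 480 × 5.656 × 304 = 371.4 kN.
Base metal shear (10 mm plate): yield φR_n = 1.0×0.6×350×10×304 = 638.4 kN; rupture φR_n = 0.75×0.6×450×10×304 = 615.6 kN; take 615.6 kN (rupture).
Tension yield (gross): A_g = 124×10 = 1240 mm². φR_n = 0.90 × 350 × 1240 = 390.6 kN.
Governing: min(371.4, 615.6, 390.6) = 371.4 kN → weld metal.

371.4 kN (weld metal governs)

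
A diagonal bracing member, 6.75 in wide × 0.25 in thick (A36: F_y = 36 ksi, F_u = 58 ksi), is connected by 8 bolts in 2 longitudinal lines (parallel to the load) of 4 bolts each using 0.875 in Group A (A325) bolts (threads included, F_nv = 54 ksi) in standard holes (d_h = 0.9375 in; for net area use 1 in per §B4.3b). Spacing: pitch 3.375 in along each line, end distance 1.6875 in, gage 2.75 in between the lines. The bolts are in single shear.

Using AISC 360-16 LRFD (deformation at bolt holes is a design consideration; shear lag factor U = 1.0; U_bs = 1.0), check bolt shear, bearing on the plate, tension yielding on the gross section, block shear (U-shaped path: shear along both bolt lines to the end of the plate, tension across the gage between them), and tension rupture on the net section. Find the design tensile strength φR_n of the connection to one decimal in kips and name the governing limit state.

Bolt shear: A_b = π(0.875)²/4 = 0.60132 in². φR_n = 0.75 × 54 × 0.60132 × 8 × 1 = 194.8 kips.
Bearing (0.25 in plate, F_u = 58 ksi): end bolts L_c = 1.6875 − 0.9375/2 = 1.21875, R_n = min(1.2×1.21875×0.25×58, 2.4×0.875×0.25×58) = 21.206 kips/bolt; interior L_c = 3.375 − 0.9375 = 2.4375, R_n = 30.45 kips/bolt. φR_n = 0.75 × (2×21.206 + 6×30.45) = 168.8 kips.
Tension yield (gross): A_g = 6.75×0.25 = 1.6875 in². φR_n = 0.90 × 36 × 1.6875 = 54.7 kips.
Block shear: shear path 2×[1.6875+3×3.375] = 2×11.8125 in, A_gv = 5.9063, A_nv = 2×(11.8125 − 3.5×1)×0.25 = 4.1563 in²; tension across gage: (2.75 − 1×1)×0.25 = 0.4375 in². R_n = min(0.6×58×4.1563, 0.6×36×5.9063) + 1.0×58×0.4375 = min(144.64, 127.58) + 25.375 = 152.96 kips. φR_n = 0.75 × 152.96 = 114.7 kips.
Tension rupture (net): A_n = (6.75 − 2×1)×0.25 = 1.1875 in² (U = 1.0, A_e = A_n). φR_n = 0.75 × 58 × 1.1875 = 51.7 kips.
Governing: min(194.8, 168.8, 54.7, 114.7, 51.7) = 51.7 kips → net-section rupture.

51.7 kips (net-section rupture governs)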